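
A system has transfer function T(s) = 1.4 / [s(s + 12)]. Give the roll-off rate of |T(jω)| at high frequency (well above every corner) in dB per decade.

-40 dB/decade

With 0 zeros and 2 poles, the high-frequency asymptotic slope is 20 × (0 − 2) = -40 dB/decade.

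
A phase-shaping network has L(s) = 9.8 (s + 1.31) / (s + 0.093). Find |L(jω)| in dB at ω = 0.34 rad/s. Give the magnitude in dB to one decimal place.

31.5 dB

|j0.34 + 1.31| = √(0.34² + 1.31²) = 1.353
|j0.34 + 0.093| = √(0.34² + 0.093²) = 0.3525
|L(j0.34)| = 9.8 × 1.353 / 0.3525 = 37.628
20 log₁₀(37.628) = 31.51 dB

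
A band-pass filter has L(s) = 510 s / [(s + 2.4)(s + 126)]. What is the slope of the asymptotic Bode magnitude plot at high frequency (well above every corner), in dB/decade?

With 1 zero and 2 poles, the high-frequency asymptotic slope is 20 × (1 − 2) = -20 dB/decade.

-20 dB/decade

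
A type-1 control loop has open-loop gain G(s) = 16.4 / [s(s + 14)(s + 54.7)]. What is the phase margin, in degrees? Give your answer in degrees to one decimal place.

Gain crossover: |G(jω)| = 1 at ω ≈ 0.0214 rad/s.
∠G(j0.0214) = −90° − arctan(0.0214/14) − arctan(0.0214/54.7) ≈ -90.11°
PM = 180° + (-90.11°) = 89.89°

89.9°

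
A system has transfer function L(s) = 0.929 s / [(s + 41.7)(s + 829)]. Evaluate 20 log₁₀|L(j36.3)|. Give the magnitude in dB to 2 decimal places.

|j36.3| = 36.3
|j36.3 + 41.7| = √(36.3² + 41.7²) = 55.29
|j36.3 + 829| = √(36.3² + 829²) = 829.8
|L(j36.3)| = 0.929 × 36.3 / (55.29 × 829.8) = 0.00073508
20 log₁₀(0.00073508) = -62.673 dB

-62.67 dB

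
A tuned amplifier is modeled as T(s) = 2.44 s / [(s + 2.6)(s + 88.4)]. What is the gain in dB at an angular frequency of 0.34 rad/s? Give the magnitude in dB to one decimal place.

-48.9 dB

|j0.34| = 0.34
|j0.34 + 2.6| = √(0.34² + 2.6²) = 2.622
|j0.34 + 88.4| = √(0.34² + 88.4²) = 88.4
|T(j0.34)| = 2.44 × 0.34 / (2.622 × 88.4) = 0.003579
20 log₁₀(0.003579) = -48.92 dB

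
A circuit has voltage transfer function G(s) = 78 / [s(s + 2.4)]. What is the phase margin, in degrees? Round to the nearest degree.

Gain crossover: |G(jω)| = 1 at ω ≈ 8.67 rad/s.
∠G(j8.67) = −90° − arctan(8.67/2.4) ≈ -164.53°
PM = 180° + (-164.53°) = 15.47°

15°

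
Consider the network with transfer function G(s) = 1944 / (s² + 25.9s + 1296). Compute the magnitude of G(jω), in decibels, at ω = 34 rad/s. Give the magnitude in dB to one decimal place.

|(j34)² + 25.9(j34) + 1296| = |140 + j880.6| = 891.7
|G(j34)| = 1944 / 891.7 = 2.1802
20 log₁₀(2.1802) = 6.77 dB

6.8 dB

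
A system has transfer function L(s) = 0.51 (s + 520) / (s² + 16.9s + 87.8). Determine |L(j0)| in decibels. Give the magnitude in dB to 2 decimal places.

L(0) = 0.51 × 520 / 87.8 = 3.0205
20 log₁₀(3.0205) = 9.602 dB

9.60 dB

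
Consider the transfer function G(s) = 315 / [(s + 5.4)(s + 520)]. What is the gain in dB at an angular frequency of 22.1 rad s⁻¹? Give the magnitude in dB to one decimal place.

|j22.1 + 5.4| = √(22.1² + 5.4²) = 22.75
|j22.1 + 520| = √(22.1² + 520²) = 520.5
|G(j22.1)| = 315 / (22.75 × 520.5) = 0.026603
20 log₁₀(0.026603) = -31.50 dB

-31.5 dB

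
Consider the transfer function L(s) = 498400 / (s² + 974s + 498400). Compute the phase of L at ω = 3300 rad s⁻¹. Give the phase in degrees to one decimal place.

∠[(j3300)² + 974(j3300) + 498400] = ∠[-1.0392e+07 + j3.2142e+06] = 162.81°
∠L(j3300) = −162.81° = -162.81°

-162.8 deg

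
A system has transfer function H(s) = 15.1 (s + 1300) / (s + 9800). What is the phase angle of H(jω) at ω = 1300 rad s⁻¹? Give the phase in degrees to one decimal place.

37.4°

∠(j1300 + 1300) = arctan(1300/1300) = 45.00°
∠(j1300 + 9800) = arctan(1300/9800) = 7.56°
∠H(j1300) = 45.00° − 7.56° = 37.44°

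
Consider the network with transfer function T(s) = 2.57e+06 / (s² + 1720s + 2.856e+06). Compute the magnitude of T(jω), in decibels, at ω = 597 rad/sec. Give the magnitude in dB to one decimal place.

|(j597)² + 1720(j597) + 2.856e+06| = |2.4996e+06 + j1.0268e+06| = 2.702e+06
|T(j597)| = 2.57e+06 / 2.702e+06 = 0.95105
20 log₁₀(0.95105) = -0.44 dB

-0.4 dB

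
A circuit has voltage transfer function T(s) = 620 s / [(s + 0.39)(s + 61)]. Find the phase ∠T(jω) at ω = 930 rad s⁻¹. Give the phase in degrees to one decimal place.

∠(j930) = 90.00°
∠(j930 + 0.39) = arctan(930/0.39) = 89.98°
∠(j930 + 61) = arctan(930/61) = 86.25°
∠T(j930) = 90.00° − (89.98° + 86.25°) = -86.22°

-86.2°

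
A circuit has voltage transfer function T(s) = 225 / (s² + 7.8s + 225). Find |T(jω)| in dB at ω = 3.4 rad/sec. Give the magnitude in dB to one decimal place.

|(j3.4)² + 7.8(j3.4) + 225| = |213.44 + j26.52| = 215.1
|T(j3.4)| = 225 / 215.1 = 1.0461
20 log₁₀(1.0461) = 0.39 dB

0.4 dB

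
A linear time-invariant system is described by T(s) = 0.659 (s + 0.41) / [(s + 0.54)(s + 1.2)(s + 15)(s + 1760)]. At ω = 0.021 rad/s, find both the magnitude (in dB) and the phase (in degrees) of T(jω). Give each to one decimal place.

|T| = -96.0 dB, ∠T = -0.4°

|j0.021 + 0.41| = √(0.021² + 0.41²) = 0.4105
|j0.021 + 0.54| = √(0.021² + 0.54²) = 0.5404
|j0.021 + 1.2| = √(0.021² + 1.2²) = 1.2
|j0.021 + 15| = √(0.021² + 15²) = 15
|j0.021 + 1760| = √(0.021² + 1760²) = 1760
|T(j0.021)| = 0.659 × 0.4105 / (0.5404 × 1.2 × 15 × 1760) = 1.58e-05
20 log₁₀(1.58e-05) = -96.03 dB
∠(j0.021 + 0.41) = arctan(0.021/0.41) = 2.93°
∠(j0.021 + 0.54) = arctan(0.021/0.54) = 2.23°
∠(j0.021 + 1.2) = arctan(0.021/1.2) = 1.00°
∠(j0.021 + 15) = arctan(0.021/15) = 0.08°
∠(j0.021 + 1760) = arctan(0.021/1760) = 0.00°
∠T(j0.021) = 2.93° − (2.23° + 1.00° + 0.08° + 0.00°) = -0.38°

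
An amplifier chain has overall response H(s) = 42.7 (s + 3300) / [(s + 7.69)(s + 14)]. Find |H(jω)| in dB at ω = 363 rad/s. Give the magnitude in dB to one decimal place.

|j363 + 3300| = √(363² + 3300²) = 3320
|j363 + 7.69| = √(363² + 7.69²) = 363.1
|j363 + 14| = √(363² + 14²) = 363.3
|H(j363)| = 42.7 × 3320 / (363.1 × 363.3) = 1.0748
20 log₁₀(1.0748) = 0.63 dB

0.6 dB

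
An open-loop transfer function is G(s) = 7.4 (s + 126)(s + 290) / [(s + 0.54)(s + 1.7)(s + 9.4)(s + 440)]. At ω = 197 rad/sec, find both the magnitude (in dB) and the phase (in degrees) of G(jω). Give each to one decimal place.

|j197 + 126| = √(197² + 126²) = 233.8
|j197 + 290| = √(197² + 290²) = 350.6
|j197 + 0.54| = √(197² + 0.54²) = 197
|j197 + 1.7| = √(197² + 1.7²) = 197
|j197 + 9.4| = √(197² + 9.4²) = 197.2
|j197 + 440| = √(197² + 440²) = 482.1
|G(j197)| = 7.4 × 233.8 × 350.6 / (197 × 197 × 197.2 × 482.1) = 0.00016441
20 log₁₀(0.00016441) = -75.68 dB
∠(j197 + 126) = arctan(197/126) = 57.40°
∠(j197 + 290) = arctan(197/290) = 34.19°
∠(j197 + 0.54) = arctan(197/0.54) = 89.84°
∠(j197 + 1.7) = arctan(197/1.7) = 89.51°
∠(j197 + 9.4) = arctan(197/9.4) = 87.27°
∠(j197 + 440) = arctan(197/440) = 24.12°
∠G(j197) = 57.40° + 34.19° − (89.84° + 89.51° + 87.27° + 24.12°) = -199.15°

|G| = -75.7 dB, ∠G = -199.2°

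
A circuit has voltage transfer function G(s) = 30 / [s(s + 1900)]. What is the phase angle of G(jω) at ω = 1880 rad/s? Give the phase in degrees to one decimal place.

∠(j1880 + 1900) = arctan(1880/1900) = 44.70°
∠(j1880) = 90.00°
∠G(j1880) = − (44.70° + 90.00°) = -134.70°

-134.7°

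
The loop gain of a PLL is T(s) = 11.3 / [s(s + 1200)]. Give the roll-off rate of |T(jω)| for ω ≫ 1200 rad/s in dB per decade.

With 0 zeros and 2 poles, the high-frequency asymptotic slope is 20 × (0 − 2) = -40 dB/decade.

-40 dB/decade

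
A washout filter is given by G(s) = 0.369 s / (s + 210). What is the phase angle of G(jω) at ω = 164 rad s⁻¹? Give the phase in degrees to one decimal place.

52.0 deg

∠(j164) = 90.00°
∠(j164 + 210) = arctan(164/210) = 37.99°
∠G(j164) = 90.00° − 37.99° = 52.01°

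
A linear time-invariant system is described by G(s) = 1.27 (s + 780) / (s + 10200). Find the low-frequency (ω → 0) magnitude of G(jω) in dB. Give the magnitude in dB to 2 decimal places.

-20.25 dB

G(0) = 1.27 × 780 / 10200 = 0.097118
20 log₁₀(0.097118) = -20.254 dB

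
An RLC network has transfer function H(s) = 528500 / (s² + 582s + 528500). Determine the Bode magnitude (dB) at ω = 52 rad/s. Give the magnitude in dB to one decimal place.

0.0 dB

|(j52)² + 582(j52) + 528500| = |5.258e+05 + j30264| = 5.267e+05
|H(j52)| = 528500 / 5.267e+05 = 1.0035
20 log₁₀(1.0035) = 0.03 dB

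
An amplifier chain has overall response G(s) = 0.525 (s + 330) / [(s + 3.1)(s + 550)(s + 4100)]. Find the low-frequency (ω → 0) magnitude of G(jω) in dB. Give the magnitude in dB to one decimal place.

G(0) = 0.525 × 330 / (3.1 × 550 × 4100) = 2.4784e-05
20 log₁₀(2.4784e-05) = -92.12 dB

-92.1 dB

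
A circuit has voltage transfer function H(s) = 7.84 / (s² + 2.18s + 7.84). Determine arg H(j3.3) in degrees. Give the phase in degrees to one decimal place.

∠[(j3.3)² + 2.18(j3.3) + 7.84] = ∠[-3.05 + j7.194] = 112.98°
∠H(j3.3) = −112.98° = -112.98°

-113.0°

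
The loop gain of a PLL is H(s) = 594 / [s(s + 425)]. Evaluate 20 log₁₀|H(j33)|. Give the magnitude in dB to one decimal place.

-27.5 dB

|j33 + 425| = √(33² + 425²) = 426.3
|j33| = 33
|H(j33)| = 594 / (426.3 × 33) = 0.042226
20 log₁₀(0.042226) = -27.49 dB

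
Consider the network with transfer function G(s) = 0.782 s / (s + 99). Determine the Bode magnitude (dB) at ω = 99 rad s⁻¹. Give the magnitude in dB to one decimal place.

|j99| = 99
|j99 + 99| = √(99² + 99²) = 140
|G(j99)| = 0.782 × 99 / 140 = 0.55296
20 log₁₀(0.55296) = -5.15 dB

-5.1 dB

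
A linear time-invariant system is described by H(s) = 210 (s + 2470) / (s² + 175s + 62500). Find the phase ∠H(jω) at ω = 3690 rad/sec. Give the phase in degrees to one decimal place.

∠(j3690 + 2470) = arctan(3690/2470) = 56.20°
∠[(j3690)² + 175(j3690) + 62500] = ∠[-1.3554e+07 + j6.4575e+05] = 177.27°
∠H(j3690) = 56.20° − 177.27° = -121.07°

-121.1°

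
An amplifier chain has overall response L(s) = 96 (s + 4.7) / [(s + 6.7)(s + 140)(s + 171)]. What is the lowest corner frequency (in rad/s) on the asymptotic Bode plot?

Break frequencies occur at each pole and zero magnitude: 4.7 rad/s, 6.7 rad/s, 140 rad/s, 171 rad/s.
The lowest is 4.7 rad/s.

4.7 rad/s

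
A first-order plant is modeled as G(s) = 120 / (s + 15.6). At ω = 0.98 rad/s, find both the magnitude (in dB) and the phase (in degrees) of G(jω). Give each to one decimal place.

|j0.98 + 15.6| = √(0.98² + 15.6²) = 15.63
|G(j0.98)| = 120 / 15.63 = 7.6772
20 log₁₀(7.6772) = 17.70 dB
∠(j0.98 + 15.6) = arctan(0.98/15.6) = 3.59°
∠G(j0.98) = −3.59° = -3.59°

|G| = 17.7 dB, ∠G = -3.6 deg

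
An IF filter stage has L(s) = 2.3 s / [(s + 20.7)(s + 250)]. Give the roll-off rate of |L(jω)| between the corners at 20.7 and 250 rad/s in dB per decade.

In this band the factors already past their corner are: 1 differentiator zero, pole at 20.7; net slope = 0 dB/decade.

0 dB/decade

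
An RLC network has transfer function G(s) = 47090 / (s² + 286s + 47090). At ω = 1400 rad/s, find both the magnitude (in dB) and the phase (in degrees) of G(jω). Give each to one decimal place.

|(j1400)² + 286(j1400) + 47090| = |-1.9129e+06 + j4.004e+05| = 1.954e+06
|G(j1400)| = 47090 / 1.954e+06 = 0.024095
20 log₁₀(0.024095) = -32.36 dB
∠[(j1400)² + 286(j1400) + 47090] = ∠[-1.9129e+06 + j4.004e+05] = 168.18°
∠G(j1400) = −168.18° = -168.18°

|G| = -32.4 dB, ∠G = -168.2°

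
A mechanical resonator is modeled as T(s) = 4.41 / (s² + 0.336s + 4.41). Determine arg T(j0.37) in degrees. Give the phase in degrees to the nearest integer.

∠[(j0.37)² + 0.336(j0.37) + 4.41] = ∠[4.2731 + j0.12432] = 1.67°
∠T(j0.37) = −1.67° = -1.67°

-2°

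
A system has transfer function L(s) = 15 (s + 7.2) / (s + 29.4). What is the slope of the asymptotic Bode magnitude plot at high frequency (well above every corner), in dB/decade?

0 dB/decade

With 1 zero and 1 pole, the high-frequency asymptotic slope is 20 × (1 − 1) = 0 dB/decade.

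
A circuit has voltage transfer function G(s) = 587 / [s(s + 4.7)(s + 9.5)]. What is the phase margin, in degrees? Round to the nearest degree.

2°

Gain crossover: |G(jω)| = 1 at ω ≈ 6.43 rad/sec.
∠G(j6.43) = −90° − arctan(6.43/4.7) − arctan(6.43/9.5) ≈ -177.90°
PM = 180° + (-177.90°) = 2.10°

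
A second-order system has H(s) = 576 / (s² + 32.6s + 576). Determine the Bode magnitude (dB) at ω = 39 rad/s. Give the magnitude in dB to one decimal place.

|(j39)² + 32.6(j39) + 576| = |-945 + j1271.4| = 1584
|H(j39)| = 576 / 1584 = 0.36361
20 log₁₀(0.36361) = -8.79 dB

-8.8 dB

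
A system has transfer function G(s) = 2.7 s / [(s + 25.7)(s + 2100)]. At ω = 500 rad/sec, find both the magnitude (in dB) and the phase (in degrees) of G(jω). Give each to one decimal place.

|j500| = 500
|j500 + 25.7| = √(500² + 25.7²) = 500.7
|j500 + 2100| = √(500² + 2100²) = 2159
|G(j500)| = 2.7 × 500 / (500.7 × 2159) = 0.0012491
20 log₁₀(0.0012491) = -58.07 dB
∠(j500) = 90.00°
∠(j500 + 25.7) = arctan(500/25.7) = 87.06°
∠(j500 + 2100) = arctan(500/2100) = 13.39°
∠G(j500) = 90.00° − (87.06° + 13.39°) = -10.45°

|G| = -58.1 dB, ∠G = -10.5°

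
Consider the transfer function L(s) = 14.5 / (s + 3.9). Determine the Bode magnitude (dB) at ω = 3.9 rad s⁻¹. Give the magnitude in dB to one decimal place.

8.4 dB

|j3.9 + 3.9| = √(3.9² + 3.9²) = 5.515
|L(j3.9)| = 14.5 / 5.515 = 2.629
20 log₁₀(2.629) = 8.40 dB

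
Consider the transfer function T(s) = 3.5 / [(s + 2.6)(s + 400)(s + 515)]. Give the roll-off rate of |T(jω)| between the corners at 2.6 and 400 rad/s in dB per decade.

In this band the factors already past their corner are: pole at 2.6; net slope = -20 dB/decade.

-20 dB/decade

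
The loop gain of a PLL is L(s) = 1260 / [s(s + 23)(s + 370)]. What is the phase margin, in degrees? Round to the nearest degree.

Gain crossover: |L(jω)| = 1 at ω ≈ 0.148 rad/s.
∠L(j0.148) = −90° − arctan(0.148/23) − arctan(0.148/370) ≈ -90.39°
PM = 180° + (-90.39°) = 89.61°

90°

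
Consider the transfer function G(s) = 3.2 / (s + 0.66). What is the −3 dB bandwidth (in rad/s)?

For a single-pole low-pass, the −3 dB point is at the pole: ω = 0.66 rad/s.

0.66 rad/s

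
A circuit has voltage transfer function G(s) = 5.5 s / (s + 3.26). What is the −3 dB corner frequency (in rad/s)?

3.26 rad/s

For a single-pole high-pass, the −3 dB point is at the pole: ω = 3.26 rad/s.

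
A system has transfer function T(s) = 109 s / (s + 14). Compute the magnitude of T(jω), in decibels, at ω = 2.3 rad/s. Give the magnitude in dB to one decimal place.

24.9 dB

|j2.3| = 2.3
|j2.3 + 14| = √(2.3² + 14²) = 14.19
|T(j2.3)| = 109 × 2.3 / 14.19 = 17.67
20 log₁₀(17.67) = 24.94 dB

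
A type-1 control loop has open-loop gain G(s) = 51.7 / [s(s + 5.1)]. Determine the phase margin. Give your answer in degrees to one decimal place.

38.8 deg

Gain crossover: |G(jω)| = 1 at ω ≈ 6.35 rad/s.
∠G(j6.35) = −90° − arctan(6.35/5.1) ≈ -141.22°
PM = 180° + (-141.22°) = 38.78°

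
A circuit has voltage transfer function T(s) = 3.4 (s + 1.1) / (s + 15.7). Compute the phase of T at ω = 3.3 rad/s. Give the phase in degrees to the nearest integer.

60°

∠(j3.3 + 1.1) = arctan(3.3/1.1) = 71.57°
∠(j3.3 + 15.7) = arctan(3.3/15.7) = 11.87°
∠T(j3.3) = 71.57° − 11.87° = 59.69°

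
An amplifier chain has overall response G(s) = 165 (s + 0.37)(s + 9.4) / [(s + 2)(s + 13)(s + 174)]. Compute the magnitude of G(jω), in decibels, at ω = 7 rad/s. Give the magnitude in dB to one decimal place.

|j7 + 0.37| = √(7² + 0.37²) = 7.01
|j7 + 9.4| = √(7² + 9.4²) = 11.72
|j7 + 2| = √(7² + 2²) = 7.28
|j7 + 13| = √(7² + 13²) = 14.76
|j7 + 174| = √(7² + 174²) = 174.1
|G(j7)| = 165 × 7.01 × 11.72 / (7.28 × 14.76 × 174.1) = 0.72419
20 log₁₀(0.72419) = -2.80 dB

-2.8 dB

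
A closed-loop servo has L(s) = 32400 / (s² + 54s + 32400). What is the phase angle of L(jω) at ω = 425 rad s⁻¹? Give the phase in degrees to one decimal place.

-171.2 deg

∠[(j425)² + 54(j425) + 32400] = ∠[-1.4822e+05 + j22950] = 171.20°
∠L(j425) = −171.20° = -171.20°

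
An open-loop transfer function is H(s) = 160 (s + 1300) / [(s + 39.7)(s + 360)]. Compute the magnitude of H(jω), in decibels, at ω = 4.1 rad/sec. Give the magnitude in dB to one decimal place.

|j4.1 + 1300| = √(4.1² + 1300²) = 1300
|j4.1 + 39.7| = √(4.1² + 39.7²) = 39.91
|j4.1 + 360| = √(4.1² + 360²) = 360
|H(j4.1)| = 160 × 1300 / (39.91 × 360) = 14.476
20 log₁₀(14.476) = 23.21 dB

23.2 dB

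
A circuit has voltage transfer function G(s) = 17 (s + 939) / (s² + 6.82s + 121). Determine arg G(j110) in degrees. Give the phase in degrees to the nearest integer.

-170°

∠(j110 + 939) = arctan(110/939) = 6.68°
∠[(j110)² + 6.82(j110) + 121] = ∠[-11979 + j750.2] = 176.42°
∠G(j110) = 6.68° − 176.42° = -169.73°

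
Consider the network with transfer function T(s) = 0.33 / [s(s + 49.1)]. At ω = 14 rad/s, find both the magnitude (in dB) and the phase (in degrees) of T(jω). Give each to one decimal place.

|T| = -66.7 dB, ∠T = -105.9°

|j14 + 49.1| = √(14² + 49.1²) = 51.06
|j14| = 14
|T(j14)| = 0.33 / (51.06 × 14) = 0.00046167
20 log₁₀(0.00046167) = -66.71 dB
∠(j14 + 49.1) = arctan(14/49.1) = 15.91°
∠(j14) = 90.00°
∠T(j14) = − (15.91° + 90.00°) = -105.91°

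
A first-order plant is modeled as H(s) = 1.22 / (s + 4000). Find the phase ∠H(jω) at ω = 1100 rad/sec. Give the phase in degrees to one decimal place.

-15.4 deg

∠(j1100 + 4000) = arctan(1100/4000) = 15.38°
∠H(j1100) = −15.38° = -15.38°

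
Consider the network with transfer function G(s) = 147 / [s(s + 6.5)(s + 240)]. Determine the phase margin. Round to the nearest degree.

Gain crossover: |G(jω)| = 1 at ω ≈ 0.0942 rad/sec.
∠G(j0.0942) = −90° − arctan(0.0942/6.5) − arctan(0.0942/240) ≈ -90.85°
PM = 180° + (-90.85°) = 89.15°

89°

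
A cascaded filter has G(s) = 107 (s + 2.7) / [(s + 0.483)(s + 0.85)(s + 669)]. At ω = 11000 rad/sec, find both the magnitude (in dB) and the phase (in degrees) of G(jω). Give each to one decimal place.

|G| = -121.1 dB, ∠G = -176.5 deg

|j11000 + 2.7| = √(11000² + 2.7²) = 1.1e+04
|j11000 + 0.483| = √(11000² + 0.483²) = 1.1e+04
|j11000 + 0.85| = √(11000² + 0.85²) = 1.1e+04
|j11000 + 669| = √(11000² + 669²) = 1.102e+04
|G(j11000)| = 107 × 1.1e+04 / (1.1e+04 × 1.1e+04 × 1.102e+04) = 8.8267e-07
20 log₁₀(8.8267e-07) = -121.08 dB
∠(j11000 + 2.7) = arctan(11000/2.7) = 89.99°
∠(j11000 + 0.483) = arctan(11000/0.483) = 90.00°
∠(j11000 + 0.85) = arctan(11000/0.85) = 90.00°
∠(j11000 + 669) = arctan(11000/669) = 86.52°
∠G(j11000) = 89.99° − (90.00° + 90.00° + 86.52°) = -176.53°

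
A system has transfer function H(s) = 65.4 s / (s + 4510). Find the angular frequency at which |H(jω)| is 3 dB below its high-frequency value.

4510 rad s⁻¹

For a single-pole high-pass, the −3 dB point is at the pole: ω = 4510 rad s⁻¹.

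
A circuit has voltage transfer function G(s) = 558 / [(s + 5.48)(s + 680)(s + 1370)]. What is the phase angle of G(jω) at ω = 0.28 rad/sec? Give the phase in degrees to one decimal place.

∠(j0.28 + 5.48) = arctan(0.28/5.48) = 2.92°
∠(j0.28 + 680) = arctan(0.28/680) = 0.02°
∠(j0.28 + 1370) = arctan(0.28/1370) = 0.01°
∠G(j0.28) = − (2.92° + 0.02° + 0.01°) = -2.96°

-3.0 deg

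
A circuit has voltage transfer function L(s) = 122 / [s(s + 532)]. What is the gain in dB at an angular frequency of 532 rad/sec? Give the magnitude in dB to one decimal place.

-70.3 dB

|j532 + 532| = √(532² + 532²) = 752.4
|j532| = 532
|L(j532)| = 122 / (752.4 × 532) = 0.0003048
20 log₁₀(0.0003048) = -70.32 dB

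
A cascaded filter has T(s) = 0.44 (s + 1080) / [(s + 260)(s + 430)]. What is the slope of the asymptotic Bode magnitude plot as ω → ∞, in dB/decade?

With 1 zero and 2 poles, the high-frequency asymptotic slope is 20 × (1 − 2) = -20 dB/decade.

-20 dB/decade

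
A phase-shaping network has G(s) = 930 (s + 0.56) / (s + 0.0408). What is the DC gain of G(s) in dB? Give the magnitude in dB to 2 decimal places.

82.12 dB

G(0) = 930 × 0.56 / 0.0408 = 12765
20 log₁₀(12765) = 82.120 dB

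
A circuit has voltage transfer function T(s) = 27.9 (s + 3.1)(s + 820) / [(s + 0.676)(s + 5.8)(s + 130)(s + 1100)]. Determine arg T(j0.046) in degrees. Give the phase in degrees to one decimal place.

∠(j0.046 + 3.1) = arctan(0.046/3.1) = 0.85°
∠(j0.046 + 820) = arctan(0.046/820) = 0.00°
∠(j0.046 + 0.676) = arctan(0.046/0.676) = 3.89°
∠(j0.046 + 5.8) = arctan(0.046/5.8) = 0.45°
∠(j0.046 + 130) = arctan(0.046/130) = 0.02°
∠(j0.046 + 1100) = arctan(0.046/1100) = 0.00°
∠T(j0.046) = 0.85° + 0.00° − (3.89° + 0.45° + 0.02° + 0.00°) = -3.52°

-3.5°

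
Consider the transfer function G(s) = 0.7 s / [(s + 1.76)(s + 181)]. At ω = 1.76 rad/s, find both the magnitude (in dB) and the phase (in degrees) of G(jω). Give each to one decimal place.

|G| = -51.3 dB, ∠G = 44.4 deg

|j1.76| = 1.76
|j1.76 + 1.76| = √(1.76² + 1.76²) = 2.489
|j1.76 + 181| = √(1.76² + 181²) = 181
|G(j1.76)| = 0.7 × 1.76 / (2.489 × 181) = 0.0027345
20 log₁₀(0.0027345) = -51.26 dB
∠(j1.76) = 90.00°
∠(j1.76 + 1.76) = arctan(1.76/1.76) = 45.00°
∠(j1.76 + 181) = arctan(1.76/181) = 0.56°
∠G(j1.76) = 90.00° − (45.00° + 0.56°) = 44.44°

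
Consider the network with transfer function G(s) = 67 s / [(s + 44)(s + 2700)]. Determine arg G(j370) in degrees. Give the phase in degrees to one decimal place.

-1.0°

∠(j370) = 90.00°
∠(j370 + 44) = arctan(370/44) = 83.22°
∠(j370 + 2700) = arctan(370/2700) = 7.80°
∠G(j370) = 90.00° − (83.22° + 7.80°) = -1.02°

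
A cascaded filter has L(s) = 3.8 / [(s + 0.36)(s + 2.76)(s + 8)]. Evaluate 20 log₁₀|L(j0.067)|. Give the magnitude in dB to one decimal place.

-6.6 dB

|j0.067 + 0.36| = √(0.067² + 0.36²) = 0.3662
|j0.067 + 2.76| = √(0.067² + 2.76²) = 2.761
|j0.067 + 8| = √(0.067² + 8²) = 8
|L(j0.067)| = 3.8 / (0.3662 × 2.761 × 8) = 0.46983
20 log₁₀(0.46983) = -6.56 dB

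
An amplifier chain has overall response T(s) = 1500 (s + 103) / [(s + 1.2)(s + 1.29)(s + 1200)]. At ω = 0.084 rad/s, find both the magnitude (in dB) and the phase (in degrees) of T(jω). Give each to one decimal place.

|T| = 38.4 dB, ∠T = -7.7°

|j0.084 + 103| = √(0.084² + 103²) = 103
|j0.084 + 1.2| = √(0.084² + 1.2²) = 1.203
|j0.084 + 1.29| = √(0.084² + 1.29²) = 1.293
|j0.084 + 1200| = √(0.084² + 1200²) = 1200
|T(j0.084)| = 1500 × 103 / (1.203 × 1.293 × 1200) = 82.793
20 log₁₀(82.793) = 38.36 dB
∠(j0.084 + 103) = arctan(0.084/103) = 0.05°
∠(j0.084 + 1.2) = arctan(0.084/1.2) = 4.00°
∠(j0.084 + 1.29) = arctan(0.084/1.29) = 3.73°
∠(j0.084 + 1200) = arctan(0.084/1200) = 0.00°
∠T(j0.084) = 0.05° − (4.00° + 3.73° + 0.00°) = -7.69°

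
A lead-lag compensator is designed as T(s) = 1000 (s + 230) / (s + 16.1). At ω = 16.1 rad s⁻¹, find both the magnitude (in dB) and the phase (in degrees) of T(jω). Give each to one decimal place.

|T| = 80.1 dB, ∠T = -41.0°

|j16.1 + 230| = √(16.1² + 230²) = 230.6
|j16.1 + 16.1| = √(16.1² + 16.1²) = 22.77
|T(j16.1)| = 1000 × 230.6 / 22.77 = 10126
20 log₁₀(10126) = 80.11 dB
∠(j16.1 + 230) = arctan(16.1/230) = 4.00°
∠(j16.1 + 16.1) = arctan(16.1/16.1) = 45.00°
∠T(j16.1) = 4.00° − 45.00° = -41.00°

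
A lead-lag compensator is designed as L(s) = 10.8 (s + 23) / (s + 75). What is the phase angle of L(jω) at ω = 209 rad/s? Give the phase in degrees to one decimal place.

∠(j209 + 23) = arctan(209/23) = 83.72°
∠(j209 + 75) = arctan(209/75) = 70.26°
∠L(j209) = 83.72° − 70.26° = 13.46°

13.5 deg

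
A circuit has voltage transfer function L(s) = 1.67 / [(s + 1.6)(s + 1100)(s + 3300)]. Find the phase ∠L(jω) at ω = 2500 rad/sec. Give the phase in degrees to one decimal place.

-193.4°

∠(j2500 + 1.6) = arctan(2500/1.6) = 89.96°
∠(j2500 + 1100) = arctan(2500/1100) = 66.25°
∠(j2500 + 3300) = arctan(2500/3300) = 37.15°
∠L(j2500) = − (89.96° + 66.25° + 37.15°) = -193.36°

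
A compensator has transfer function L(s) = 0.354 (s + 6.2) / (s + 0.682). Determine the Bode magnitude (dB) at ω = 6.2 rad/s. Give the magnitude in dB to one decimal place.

|j6.2 + 6.2| = √(6.2² + 6.2²) = 8.768
|j6.2 + 0.682| = √(6.2² + 0.682²) = 6.237
|L(j6.2)| = 0.354 × 8.768 / 6.237 = 0.49763
20 log₁₀(0.49763) = -6.06 dB

-6.1 dB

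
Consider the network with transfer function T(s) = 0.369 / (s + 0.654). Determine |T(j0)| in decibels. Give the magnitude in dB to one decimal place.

T(0) = 0.369 / 0.654 = 0.56422
20 log₁₀(0.56422) = -4.97 dB

-5.0 dB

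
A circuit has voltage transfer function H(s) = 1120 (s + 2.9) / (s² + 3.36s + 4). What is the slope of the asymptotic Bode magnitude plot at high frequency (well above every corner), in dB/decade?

With 1 zero and 2 poles, the high-frequency asymptotic slope is 20 × (1 − 2) = -20 dB/decade.

-20 dB/decade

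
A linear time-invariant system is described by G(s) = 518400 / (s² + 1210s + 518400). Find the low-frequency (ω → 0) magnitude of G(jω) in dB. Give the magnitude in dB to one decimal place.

G(0) = 518400 / 518400 = 1
20 log₁₀(1) = 0.00 dB

0.0 dB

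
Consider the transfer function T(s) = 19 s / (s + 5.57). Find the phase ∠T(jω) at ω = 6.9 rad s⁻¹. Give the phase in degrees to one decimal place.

∠(j6.9) = 90.00°
∠(j6.9 + 5.57) = arctan(6.9/5.57) = 51.09°
∠T(j6.9) = 90.00° − 51.09° = 38.91°

38.9 deg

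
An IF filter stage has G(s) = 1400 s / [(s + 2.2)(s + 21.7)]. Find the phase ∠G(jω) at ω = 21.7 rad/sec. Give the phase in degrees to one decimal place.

∠(j21.7) = 90.00°
∠(j21.7 + 2.2) = arctan(21.7/2.2) = 84.21°
∠(j21.7 + 21.7) = arctan(21.7/21.7) = 45.00°
∠G(j21.7) = 90.00° − (84.21° + 45.00°) = -39.21°

-39.2°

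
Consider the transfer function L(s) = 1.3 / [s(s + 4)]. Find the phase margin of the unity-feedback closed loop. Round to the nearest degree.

85 deg

Gain crossover: |L(jω)| = 1 at ω ≈ 0.324 rad s⁻¹.
∠L(j0.324) = −90° − arctan(0.324/4) ≈ -94.63°
PM = 180° + (-94.63°) = 85.37°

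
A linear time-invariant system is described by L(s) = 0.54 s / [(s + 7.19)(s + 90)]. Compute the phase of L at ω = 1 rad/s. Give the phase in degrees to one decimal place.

∠(j1) = 90.00°
∠(j1 + 7.19) = arctan(1/7.19) = 7.92°
∠(j1 + 90) = arctan(1/90) = 0.64°
∠L(j1) = 90.00° − (7.92° + 0.64°) = 81.45°

81.4°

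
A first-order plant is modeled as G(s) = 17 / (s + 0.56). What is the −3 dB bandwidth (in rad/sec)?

0.56 rad/sec

For a single-pole low-pass, the −3 dB point is at the pole: ω = 0.56 rad/sec.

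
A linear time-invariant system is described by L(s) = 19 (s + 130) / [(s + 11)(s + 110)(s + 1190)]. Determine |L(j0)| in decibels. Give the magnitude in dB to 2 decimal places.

-55.31 dB

L(0) = 19 × 130 / (11 × 110 × 1190) = 0.0017154
20 log₁₀(0.0017154) = -55.313 dB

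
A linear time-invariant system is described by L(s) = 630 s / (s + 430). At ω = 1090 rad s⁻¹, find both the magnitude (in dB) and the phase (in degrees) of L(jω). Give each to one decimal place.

|j1090| = 1090
|j1090 + 430| = √(1090² + 430²) = 1172
|L(j1090)| = 630 × 1090 / 1172 = 586.05
20 log₁₀(586.05) = 55.36 dB
∠(j1090) = 90.00°
∠(j1090 + 430) = arctan(1090/430) = 68.47°
∠L(j1090) = 90.00° − 68.47° = 21.53°

|L| = 55.4 dB, ∠L = 21.5°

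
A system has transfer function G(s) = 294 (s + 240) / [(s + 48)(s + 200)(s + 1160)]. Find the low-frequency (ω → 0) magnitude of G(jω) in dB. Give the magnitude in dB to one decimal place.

-44.0 dB

G(0) = 294 × 240 / (48 × 200 × 1160) = 0.0063362
20 log₁₀(0.0063362) = -43.96 dB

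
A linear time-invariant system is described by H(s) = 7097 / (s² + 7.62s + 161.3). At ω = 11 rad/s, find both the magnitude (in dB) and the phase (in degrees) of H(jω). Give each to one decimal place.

|(j11)² + 7.62(j11) + 161.3| = |40.3 + j83.82| = 93
|H(j11)| = 7097 / 93 = 76.308
20 log₁₀(76.308) = 37.65 dB
∠[(j11)² + 7.62(j11) + 161.3] = ∠[40.3 + j83.82] = 64.32°
∠H(j11) = −64.32° = -64.32°

|H| = 37.7 dB, ∠H = -64.3°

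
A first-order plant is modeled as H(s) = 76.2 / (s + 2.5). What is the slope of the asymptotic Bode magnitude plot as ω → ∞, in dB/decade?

-20 dB/decade

With 0 zeros and 1 pole, the high-frequency asymptotic slope is 20 × (0 − 1) = -20 dB/decade.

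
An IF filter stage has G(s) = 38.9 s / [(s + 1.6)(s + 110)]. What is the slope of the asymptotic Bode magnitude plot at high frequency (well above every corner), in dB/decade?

With 1 zero and 2 poles, the high-frequency asymptotic slope is 20 × (1 − 2) = -20 dB/decade.

-20 dB/decade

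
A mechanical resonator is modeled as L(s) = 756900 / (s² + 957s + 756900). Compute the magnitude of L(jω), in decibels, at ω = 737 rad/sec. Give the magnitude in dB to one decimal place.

|(j737)² + 957(j737) + 756900| = |2.1373e+05 + j7.0531e+05| = 7.37e+05
|L(j737)| = 756900 / 7.37e+05 = 1.027
20 log₁₀(1.027) = 0.23 dB

0.2 dB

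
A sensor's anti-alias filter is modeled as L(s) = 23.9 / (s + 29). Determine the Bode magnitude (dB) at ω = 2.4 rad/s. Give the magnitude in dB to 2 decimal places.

|j2.4 + 29| = √(2.4² + 29²) = 29.1
|L(j2.4)| = 23.9 / 29.1 = 0.82133
20 log₁₀(0.82133) = -1.710 dB

-1.71 dB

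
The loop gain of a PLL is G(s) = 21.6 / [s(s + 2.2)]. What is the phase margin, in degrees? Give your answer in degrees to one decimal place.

26.6 deg

Gain crossover: |G(jω)| = 1 at ω ≈ 4.39 rad s⁻¹.
∠G(j4.39) = −90° − arctan(4.39/2.2) ≈ -153.41°
PM = 180° + (-153.41°) = 26.59°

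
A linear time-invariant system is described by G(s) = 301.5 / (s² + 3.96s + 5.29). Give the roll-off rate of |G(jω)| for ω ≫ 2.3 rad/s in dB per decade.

With 0 zeros and 2 poles, the high-frequency asymptotic slope is 20 × (0 − 2) = -40 dB/decade.

-40 dB/decade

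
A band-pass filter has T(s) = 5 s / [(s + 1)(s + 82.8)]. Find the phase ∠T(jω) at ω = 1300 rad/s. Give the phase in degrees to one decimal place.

∠(j1300) = 90.00°
∠(j1300 + 1) = arctan(1300/1) = 89.96°
∠(j1300 + 82.8) = arctan(1300/82.8) = 86.36°
∠T(j1300) = 90.00° − (89.96° + 86.36°) = -86.31°

-86.3°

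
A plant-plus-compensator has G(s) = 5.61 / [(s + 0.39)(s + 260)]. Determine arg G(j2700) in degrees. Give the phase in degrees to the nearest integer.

-174°

∠(j2700 + 0.39) = arctan(2700/0.39) = 89.99°
∠(j2700 + 260) = arctan(2700/260) = 84.50°
∠G(j2700) = − (89.99° + 84.50°) = -174.49°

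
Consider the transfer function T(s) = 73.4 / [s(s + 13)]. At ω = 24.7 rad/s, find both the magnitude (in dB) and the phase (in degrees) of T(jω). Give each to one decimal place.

|T| = -19.5 dB, ∠T = -152.2°

|j24.7 + 13| = √(24.7² + 13²) = 27.91
|j24.7| = 24.7
|T(j24.7)| = 73.4 / (27.91 × 24.7) = 0.10646
20 log₁₀(0.10646) = -19.46 dB
∠(j24.7 + 13) = arctan(24.7/13) = 62.24°
∠(j24.7) = 90.00°
∠T(j24.7) = − (62.24° + 90.00°) = -152.24°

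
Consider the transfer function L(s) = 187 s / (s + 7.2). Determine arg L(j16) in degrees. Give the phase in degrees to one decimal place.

∠(j16) = 90.00°
∠(j16 + 7.2) = arctan(16/7.2) = 65.77°
∠L(j16) = 90.00° − 65.77° = 24.23°

24.2°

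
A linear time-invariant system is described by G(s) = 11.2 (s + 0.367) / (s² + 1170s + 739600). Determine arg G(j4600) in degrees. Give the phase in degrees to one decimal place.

-75.2°

∠(j4600 + 0.367) = arctan(4600/0.367) = 90.00°
∠[(j4600)² + 1170(j4600) + 739600] = ∠[-2.042e+07 + j5.382e+06] = 165.23°
∠G(j4600) = 90.00° − 165.23° = -75.24°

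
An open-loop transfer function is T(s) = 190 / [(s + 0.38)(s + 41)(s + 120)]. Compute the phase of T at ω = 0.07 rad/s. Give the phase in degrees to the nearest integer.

-11°

∠(j0.07 + 0.38) = arctan(0.07/0.38) = 10.44°
∠(j0.07 + 41) = arctan(0.07/41) = 0.10°
∠(j0.07 + 120) = arctan(0.07/120) = 0.03°
∠T(j0.07) = − (10.44° + 0.10° + 0.03°) = -10.57°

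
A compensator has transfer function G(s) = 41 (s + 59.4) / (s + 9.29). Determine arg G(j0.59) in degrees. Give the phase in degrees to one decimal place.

-3.1 deg

∠(j0.59 + 59.4) = arctan(0.59/59.4) = 0.57°
∠(j0.59 + 9.29) = arctan(0.59/9.29) = 3.63°
∠G(j0.59) = 0.57° − 3.63° = -3.06°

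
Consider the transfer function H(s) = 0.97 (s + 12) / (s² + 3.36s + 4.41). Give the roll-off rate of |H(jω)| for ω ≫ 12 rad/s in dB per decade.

With 1 zero and 2 poles, the high-frequency asymptotic slope is 20 × (1 − 2) = -20 dB/decade.

-20 dB/decade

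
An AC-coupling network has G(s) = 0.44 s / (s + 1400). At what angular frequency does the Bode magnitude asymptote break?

1400 rad/s

The single real pole at s = −1400 gives a corner at ω = 1400 rad/s.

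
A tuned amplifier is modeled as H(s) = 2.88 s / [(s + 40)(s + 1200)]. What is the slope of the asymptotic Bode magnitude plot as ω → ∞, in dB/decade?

With 1 zero and 2 poles, the high-frequency asymptotic slope is 20 × (1 − 2) = -20 dB/decade.

-20 dB/decade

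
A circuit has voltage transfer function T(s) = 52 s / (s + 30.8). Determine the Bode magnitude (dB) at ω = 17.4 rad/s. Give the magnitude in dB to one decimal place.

|j17.4| = 17.4
|j17.4 + 30.8| = √(17.4² + 30.8²) = 35.38
|T(j17.4)| = 52 × 17.4 / 35.38 = 25.577
20 log₁₀(25.577) = 28.16 dB

28.2 dB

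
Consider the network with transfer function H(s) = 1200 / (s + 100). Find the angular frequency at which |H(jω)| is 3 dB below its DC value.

For a single-pole low-pass, the −3 dB point is at the pole: ω = 100 rad/sec.

100 rad/sec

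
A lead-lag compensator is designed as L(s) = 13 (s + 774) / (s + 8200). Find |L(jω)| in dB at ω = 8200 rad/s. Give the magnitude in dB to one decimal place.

|j8200 + 774| = √(8200² + 774²) = 8236
|j8200 + 8200| = √(8200² + 8200²) = 1.16e+04
|L(j8200)| = 13 × 8236 / 1.16e+04 = 9.2332
20 log₁₀(9.2332) = 19.31 dB

19.3 dB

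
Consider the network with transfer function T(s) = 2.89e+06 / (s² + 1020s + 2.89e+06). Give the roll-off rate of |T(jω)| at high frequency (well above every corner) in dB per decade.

-40 dB/decade

With 0 zeros and 2 poles, the high-frequency asymptotic slope is 20 × (0 − 2) = -40 dB/decade.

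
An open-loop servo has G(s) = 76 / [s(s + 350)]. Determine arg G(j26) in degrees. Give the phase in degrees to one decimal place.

-94.2°

∠(j26 + 350) = arctan(26/350) = 4.25°
∠(j26) = 90.00°
∠G(j26) = − (4.25° + 90.00°) = -94.25°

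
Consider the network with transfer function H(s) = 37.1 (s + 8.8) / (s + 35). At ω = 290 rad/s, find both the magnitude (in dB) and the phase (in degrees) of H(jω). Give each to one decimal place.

|j290 + 8.8| = √(290² + 8.8²) = 290.1
|j290 + 35| = √(290² + 35²) = 292.1
|H(j290)| = 37.1 × 290.1 / 292.1 = 36.85
20 log₁₀(36.85) = 31.33 dB
∠(j290 + 8.8) = arctan(290/8.8) = 88.26°
∠(j290 + 35) = arctan(290/35) = 83.12°
∠H(j290) = 88.26° − 83.12° = 5.14°

|H| = 31.3 dB, ∠H = 5.1°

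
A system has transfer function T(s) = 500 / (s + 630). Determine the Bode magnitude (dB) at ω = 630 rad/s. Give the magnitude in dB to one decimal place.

|j630 + 630| = √(630² + 630²) = 891
|T(j630)| = 500 / 891 = 0.5612
20 log₁₀(0.5612) = -5.02 dB

-5.0 dB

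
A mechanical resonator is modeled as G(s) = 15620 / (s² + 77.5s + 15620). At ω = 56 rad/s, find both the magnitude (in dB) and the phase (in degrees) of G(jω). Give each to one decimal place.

|(j56)² + 77.5(j56) + 15620| = |12484 + j4340| = 1.322e+04
|G(j56)| = 15620 / 1.322e+04 = 1.1818
20 log₁₀(1.1818) = 1.45 dB
∠[(j56)² + 77.5(j56) + 15620] = ∠[12484 + j4340] = 19.17°
∠G(j56) = −19.17° = -19.17°

|G| = 1.5 dB, ∠G = -19.2 deg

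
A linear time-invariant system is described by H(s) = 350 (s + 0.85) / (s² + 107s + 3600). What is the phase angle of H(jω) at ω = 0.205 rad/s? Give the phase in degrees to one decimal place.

∠(j0.205 + 0.85) = arctan(0.205/0.85) = 13.56°
∠[(j0.205)² + 107(j0.205) + 3600] = ∠[3600 + j21.935] = 0.35°
∠H(j0.205) = 13.56° − 0.35° = 13.21°

13.2°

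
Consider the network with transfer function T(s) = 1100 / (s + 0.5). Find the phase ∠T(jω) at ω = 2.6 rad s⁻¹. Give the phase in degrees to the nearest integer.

∠(j2.6 + 0.5) = arctan(2.6/0.5) = 79.11°
∠T(j2.6) = −79.11° = -79.11°

-79°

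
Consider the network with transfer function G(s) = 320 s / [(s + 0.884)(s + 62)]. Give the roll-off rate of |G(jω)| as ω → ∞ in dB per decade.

With 1 zero and 2 poles, the high-frequency asymptotic slope is 20 × (1 − 2) = -20 dB/decade.

-20 dB/decade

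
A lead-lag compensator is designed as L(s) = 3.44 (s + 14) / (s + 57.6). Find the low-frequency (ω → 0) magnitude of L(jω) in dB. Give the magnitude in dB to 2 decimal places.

L(0) = 3.44 × 14 / 57.6 = 0.83611
20 log₁₀(0.83611) = -1.555 dB

-1.55 dB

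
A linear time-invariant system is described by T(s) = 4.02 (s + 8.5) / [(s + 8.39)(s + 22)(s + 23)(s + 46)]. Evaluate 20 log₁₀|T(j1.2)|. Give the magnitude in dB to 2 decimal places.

|j1.2 + 8.5| = √(1.2² + 8.5²) = 8.584
|j1.2 + 8.39| = √(1.2² + 8.39²) = 8.475
|j1.2 + 22| = √(1.2² + 22²) = 22.03
|j1.2 + 23| = √(1.2² + 23²) = 23.03
|j1.2 + 46| = √(1.2² + 46²) = 46.02
|T(j1.2)| = 4.02 × 8.584 / (8.475 × 22.03 × 23.03 × 46.02) = 0.00017437
20 log₁₀(0.00017437) = -75.170 dB

-75.17 dB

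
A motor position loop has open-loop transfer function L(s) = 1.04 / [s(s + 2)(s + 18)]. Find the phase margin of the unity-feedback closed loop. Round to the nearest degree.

Gain crossover: |L(jω)| = 1 at ω ≈ 0.0289 rad/s.
∠L(j0.0289) = −90° − arctan(0.0289/2) − arctan(0.0289/18) ≈ -90.92°
PM = 180° + (-90.92°) = 89.08°

89 deg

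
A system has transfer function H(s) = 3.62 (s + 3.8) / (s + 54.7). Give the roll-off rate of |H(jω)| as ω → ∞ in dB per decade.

0 dB/decade

With 1 zero and 1 pole, the high-frequency asymptotic slope is 20 × (1 − 1) = 0 dB/decade.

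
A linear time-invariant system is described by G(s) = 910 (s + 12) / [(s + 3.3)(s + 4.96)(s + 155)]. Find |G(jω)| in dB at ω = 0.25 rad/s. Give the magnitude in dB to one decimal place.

|j0.25 + 12| = √(0.25² + 12²) = 12
|j0.25 + 3.3| = √(0.25² + 3.3²) = 3.309
|j0.25 + 4.96| = √(0.25² + 4.96²) = 4.966
|j0.25 + 155| = √(0.25² + 155²) = 155
|G(j0.25)| = 910 × 12 / (3.309 × 4.966 × 155) = 4.2874
20 log₁₀(4.2874) = 12.64 dB

12.6 dB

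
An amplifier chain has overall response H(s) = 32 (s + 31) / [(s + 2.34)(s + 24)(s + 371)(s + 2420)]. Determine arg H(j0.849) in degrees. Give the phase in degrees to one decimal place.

-20.6°

∠(j0.849 + 31) = arctan(0.849/31) = 1.57°
∠(j0.849 + 2.34) = arctan(0.849/2.34) = 19.94°
∠(j0.849 + 24) = arctan(0.849/24) = 2.03°
∠(j0.849 + 371) = arctan(0.849/371) = 0.13°
∠(j0.849 + 2420) = arctan(0.849/2420) = 0.02°
∠H(j0.849) = 1.57° − (19.94° + 2.03° + 0.13° + 0.02°) = -20.55°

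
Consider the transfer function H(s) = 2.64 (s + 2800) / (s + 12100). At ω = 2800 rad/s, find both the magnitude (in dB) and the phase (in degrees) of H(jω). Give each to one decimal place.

|j2800 + 2800| = √(2800² + 2800²) = 3960
|j2800 + 12100| = √(2800² + 12100²) = 1.242e+04
|H(j2800)| = 2.64 × 3960 / 1.242e+04 = 0.84171
20 log₁₀(0.84171) = -1.50 dB
∠(j2800 + 2800) = arctan(2800/2800) = 45.00°
∠(j2800 + 12100) = arctan(2800/12100) = 13.03°
∠H(j2800) = 45.00° − 13.03° = 31.97°

|H| = -1.5 dB, ∠H = 32.0°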